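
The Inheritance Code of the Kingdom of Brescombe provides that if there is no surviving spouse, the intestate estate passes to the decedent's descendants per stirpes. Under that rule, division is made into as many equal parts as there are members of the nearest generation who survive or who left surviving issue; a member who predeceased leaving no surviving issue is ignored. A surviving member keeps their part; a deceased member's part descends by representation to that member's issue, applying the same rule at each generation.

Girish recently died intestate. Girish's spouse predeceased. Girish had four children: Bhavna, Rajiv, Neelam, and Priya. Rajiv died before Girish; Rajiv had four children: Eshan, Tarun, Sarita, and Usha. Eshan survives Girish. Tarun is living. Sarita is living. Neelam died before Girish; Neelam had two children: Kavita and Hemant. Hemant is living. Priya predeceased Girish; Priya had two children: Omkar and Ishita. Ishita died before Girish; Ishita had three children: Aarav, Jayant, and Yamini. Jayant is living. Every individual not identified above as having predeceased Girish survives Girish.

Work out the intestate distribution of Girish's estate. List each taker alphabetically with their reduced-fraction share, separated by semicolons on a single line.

Aarav 1/24; Bhavna 1/4; Eshan 1/16; Hemant 1/8; Jayant 1/24; Kavita 1/8; Omkar 1/8; Sarita 1/16; Tarun 1/16; Usha 1/16; Yamini 1/24

There is no surviving spouse, so the entire estate passes to Girish's descendants per stirpes.
The estate is divided into 4 equal shares of 1/4 among Bhavna, Rajiv, Neelam, Priya.
Bhavna is living and takes 1/4.
Rajiv predeceased; the 1/4 allotted to Rajiv's branch passes to Rajiv's issue by representation.
The 1/4 is divided into 4 equal shares of 1/16 among Eshan, Tarun, Sarita, Usha.
Eshan is living and takes 1/16.
Tarun is living and takes 1/16.
Sarita is living and takes 1/16.
Usha is living and takes 1/16.
Neelam predeceased; the 1/4 allotted to Neelam's branch passes to Neelam's issue by representation.
The 1/4 is divided into 2 equal shares of 1/8 among Kavita, Hemant.
Kavita is living and takes 1/8.
Hemant is living and takes 1/8.
Priya predeceased; the 1/4 allotted to Priya's branch passes to Priya's issue by representation.
The 1/4 is divided into 2 equal shares of 1/8 among Omkar, Ishita.
Omkar is living and takes 1/8.
Ishita predeceased; the 1/8 allotted to Ishita's branch passes to Ishita's issue by representation.
The 1/8 is divided into 3 equal shares of 1/24 among Aarav, Jayant, Yamini.
Aarav is living and takes 1/24.
Jayant is living and takes 1/24.
Yamini is living and takes 1/24.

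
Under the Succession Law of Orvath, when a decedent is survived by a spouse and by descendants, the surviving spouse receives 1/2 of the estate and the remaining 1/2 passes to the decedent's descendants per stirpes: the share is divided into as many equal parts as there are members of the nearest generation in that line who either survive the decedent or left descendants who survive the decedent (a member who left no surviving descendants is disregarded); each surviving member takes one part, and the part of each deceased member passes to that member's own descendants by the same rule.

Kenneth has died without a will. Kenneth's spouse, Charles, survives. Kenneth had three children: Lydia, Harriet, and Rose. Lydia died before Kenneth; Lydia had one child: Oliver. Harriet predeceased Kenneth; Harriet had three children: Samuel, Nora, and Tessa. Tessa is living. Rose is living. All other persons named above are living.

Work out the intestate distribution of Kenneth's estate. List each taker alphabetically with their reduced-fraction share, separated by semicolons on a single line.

Charles, as surviving spouse, takes 1/2.
The remaining 1/2 passes to Kenneth's descendants per stirpes.
The 1/2 is divided into 3 equal shares of 1/6 among Lydia, Harriet, Rose.
Lydia predeceased; the 1/6 allotted to Lydia's branch passes to Lydia's issue by representation.
Oliver is the sole taker at this level and receives the full 1/6.
Harriet predeceased; the 1/6 allotted to Harriet's branch passes to Harriet's issue by representation.
The 1/6 is divided into 3 equal shares of 1/18 among Samuel, Nora, Tessa.
Samuel is living and takes 1/18.
Nora is living and takes 1/18.
Tessa is living and takes 1/18.
Rose is living and takes 1/6.

Charles 1/2; Nora 1/18; Oliver 1/6; Rose 1/6; Samuel 1/18; Tessa 1/18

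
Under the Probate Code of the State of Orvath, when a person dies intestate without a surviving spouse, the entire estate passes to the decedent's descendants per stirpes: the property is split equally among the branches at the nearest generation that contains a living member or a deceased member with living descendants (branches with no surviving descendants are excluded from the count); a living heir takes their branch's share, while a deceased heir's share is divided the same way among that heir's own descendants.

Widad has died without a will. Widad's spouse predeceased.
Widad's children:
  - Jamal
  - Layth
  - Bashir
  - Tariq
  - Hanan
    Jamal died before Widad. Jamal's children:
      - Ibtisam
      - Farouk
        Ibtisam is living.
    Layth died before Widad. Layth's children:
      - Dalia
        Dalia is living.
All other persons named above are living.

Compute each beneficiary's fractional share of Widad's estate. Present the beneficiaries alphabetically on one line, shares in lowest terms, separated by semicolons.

Bashir 1/5; Dalia 1/5; Farouk 1/10; Hanan 1/5; Ibtisam 1/10; Tariq 1/5

There is no surviving spouse, so the entire estate passes to Widad's descendants per stirpes.
The estate is divided into 5 equal shares of 1/5 among Jamal, Layth, Bashir, Tariq, Hanan.
Jamal predeceased; the 1/5 allotted to Jamal's branch passes to Jamal's issue by representation.
The 1/5 is divided into 2 equal shares of 1/10 among Ibtisam, Farouk.
Ibtisam is living and takes 1/10.
Farouk is living and takes 1/10.
Layth predeceased; the 1/5 allotted to Layth's branch passes to Layth's issue by representation.
Dalia is the sole taker at this level and receives the full 1/5.
Bashir is living and takes 1/5.
Tariq is living and takes 1/5.
Hanan is living and takes 1/5.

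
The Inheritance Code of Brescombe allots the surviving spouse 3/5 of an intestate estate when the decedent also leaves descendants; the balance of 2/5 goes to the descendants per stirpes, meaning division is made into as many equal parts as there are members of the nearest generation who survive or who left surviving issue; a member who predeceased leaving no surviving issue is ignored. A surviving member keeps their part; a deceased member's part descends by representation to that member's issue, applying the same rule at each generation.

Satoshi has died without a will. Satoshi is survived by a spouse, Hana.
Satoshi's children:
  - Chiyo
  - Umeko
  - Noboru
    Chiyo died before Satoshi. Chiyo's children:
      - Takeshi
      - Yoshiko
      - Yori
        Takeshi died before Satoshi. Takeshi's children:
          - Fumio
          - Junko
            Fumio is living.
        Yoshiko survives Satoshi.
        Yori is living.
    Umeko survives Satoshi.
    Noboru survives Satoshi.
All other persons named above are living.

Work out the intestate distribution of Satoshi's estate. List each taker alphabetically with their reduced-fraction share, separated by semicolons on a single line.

Fumio 1/45; Hana 3/5; Junko 1/45; Noboru 2/15; Umeko 2/15; Yori 2/45; Yoshiko 2/45

Hana, as surviving spouse, takes 3/5.
The remaining 2/5 passes to Satoshi's descendants per stirpes.
The 2/5 is divided into 3 equal shares of 2/15 among Chiyo, Umeko, Noboru.
Chiyo predeceased; the 2/15 allotted to Chiyo's branch passes to Chiyo's issue by representation.
The 2/15 is divided into 3 equal shares of 2/45 among Takeshi, Yoshiko, Yori.
Takeshi predeceased; the 2/45 allotted to Takeshi's branch passes to Takeshi's issue by representation.
The 2/45 is divided into 2 equal shares of 1/45 among Fumio, Junko.
Fumio is living and takes 1/45.
Junko is living and takes 1/45.
Yoshiko is living and takes 2/45.
Yori is living and takes 2/45.
Umeko is living and takes 2/15.
Noboru is living and takes 2/15.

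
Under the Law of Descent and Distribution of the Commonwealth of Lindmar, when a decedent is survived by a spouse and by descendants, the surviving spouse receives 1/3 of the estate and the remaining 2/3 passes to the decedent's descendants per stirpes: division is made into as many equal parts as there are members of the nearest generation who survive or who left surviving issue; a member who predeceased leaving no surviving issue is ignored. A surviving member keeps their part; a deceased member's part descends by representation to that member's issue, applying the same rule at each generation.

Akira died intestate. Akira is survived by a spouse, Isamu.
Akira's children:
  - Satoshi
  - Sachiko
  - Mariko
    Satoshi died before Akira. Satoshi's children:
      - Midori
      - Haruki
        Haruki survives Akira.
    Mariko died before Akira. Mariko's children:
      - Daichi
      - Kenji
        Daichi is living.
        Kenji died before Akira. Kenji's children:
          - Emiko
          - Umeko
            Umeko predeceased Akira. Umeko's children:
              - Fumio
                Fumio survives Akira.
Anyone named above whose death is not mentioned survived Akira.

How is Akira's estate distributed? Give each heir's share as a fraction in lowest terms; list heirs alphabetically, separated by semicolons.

Daichi 1/9; Emiko 1/18; Fumio 1/18; Haruki 1/9; Isamu 1/3; Midori 1/9; Sachiko 2/9

Isamu, as surviving spouse, takes 1/3.
The remaining 2/3 passes to Akira's descendants per stirpes.
The 2/3 is divided into 3 equal shares of 2/9 among Satoshi, Sachiko, Mariko.
Satoshi predeceased; the 2/9 allotted to Satoshi's branch passes to Satoshi's issue by representation.
The 2/9 is divided into 2 equal shares of 1/9 among Midori, Haruki.
Midori is living and takes 1/9.
Haruki is living and takes 1/9.
Sachiko is living and takes 2/9.
Mariko predeceased; the 2/9 allotted to Mariko's branch passes to Mariko's issue by representation.
The 2/9 is divided into 2 equal shares of 1/9 among Daichi, Kenji.
Daichi is living and takes 1/9.
Kenji predeceased; the 1/9 allotted to Kenji's branch passes to Kenji's issue by representation.
The 1/9 is divided into 2 equal shares of 1/18 among Emiko, Umeko.
Emiko is living and takes 1/18.
Umeko predeceased; the 1/18 allotted to Umeko's branch passes to Umeko's issue by representation.
Fumio is the sole taker at this level and receives the full 1/18.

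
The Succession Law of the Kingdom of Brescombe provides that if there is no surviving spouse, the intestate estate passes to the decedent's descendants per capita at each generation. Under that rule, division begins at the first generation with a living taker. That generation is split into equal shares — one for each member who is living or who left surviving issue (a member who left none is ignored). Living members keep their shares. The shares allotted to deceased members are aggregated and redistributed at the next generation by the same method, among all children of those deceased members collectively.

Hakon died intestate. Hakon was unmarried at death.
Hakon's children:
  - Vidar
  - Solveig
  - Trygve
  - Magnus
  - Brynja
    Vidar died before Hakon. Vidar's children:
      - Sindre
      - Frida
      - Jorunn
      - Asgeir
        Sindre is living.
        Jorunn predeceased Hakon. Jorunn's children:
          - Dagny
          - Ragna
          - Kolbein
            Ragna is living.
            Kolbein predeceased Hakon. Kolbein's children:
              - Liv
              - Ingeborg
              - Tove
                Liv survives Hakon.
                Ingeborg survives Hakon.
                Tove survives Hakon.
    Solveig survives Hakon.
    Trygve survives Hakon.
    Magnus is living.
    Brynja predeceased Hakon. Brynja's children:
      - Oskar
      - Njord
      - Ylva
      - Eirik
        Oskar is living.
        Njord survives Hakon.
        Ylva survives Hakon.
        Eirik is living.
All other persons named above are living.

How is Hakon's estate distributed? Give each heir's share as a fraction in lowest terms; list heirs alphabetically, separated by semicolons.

There is no surviving spouse, so the entire estate passes to Hakon's descendants per capita at each generation.
At generation 1 (Vidar, Solveig, Trygve, Magnus, Brynja) there are 5 shares of (1)/5 = 1/5 each.
Living: Solveig, Trygve, and Magnus — each takes 1/5.
Deceased: Vidar and Brynja. Their combined 2/5 is pooled and carried to generation 2.
At generation 2 (Sindre, Frida, Jorunn, Asgeir, Oskar, Njord, Ylva, Eirik) there are 8 shares of (2/5)/8 = 1/20 each.
Living: Sindre, Frida, Asgeir, Oskar, Njord, Ylva, and Eirik — each takes 1/20.
Deceased: Jorunn. That 1/20 share is carried to generation 3.
At generation 3 (Dagny, Ragna, Kolbein) there are 3 shares of (1/20)/3 = 1/60 each.
Living: Dagny and Ragna — each takes 1/60.
Deceased: Kolbein. That 1/60 share is carried to generation 4.
At generation 4 (Liv, Ingeborg, Tove) there are 3 shares of (1/60)/3 = 1/180 each.
Living: Liv, Ingeborg, and Tove — each takes 1/180.

Asgeir 1/20; Dagny 1/60; Eirik 1/20; Frida 1/20; Ingeborg 1/180; Liv 1/180; Magnus 1/5; Njord 1/20; Oskar 1/20; Ragna 1/60; Sindre 1/20; Solveig 1/5; Tove 1/180; Trygve 1/5; Ylva 1/20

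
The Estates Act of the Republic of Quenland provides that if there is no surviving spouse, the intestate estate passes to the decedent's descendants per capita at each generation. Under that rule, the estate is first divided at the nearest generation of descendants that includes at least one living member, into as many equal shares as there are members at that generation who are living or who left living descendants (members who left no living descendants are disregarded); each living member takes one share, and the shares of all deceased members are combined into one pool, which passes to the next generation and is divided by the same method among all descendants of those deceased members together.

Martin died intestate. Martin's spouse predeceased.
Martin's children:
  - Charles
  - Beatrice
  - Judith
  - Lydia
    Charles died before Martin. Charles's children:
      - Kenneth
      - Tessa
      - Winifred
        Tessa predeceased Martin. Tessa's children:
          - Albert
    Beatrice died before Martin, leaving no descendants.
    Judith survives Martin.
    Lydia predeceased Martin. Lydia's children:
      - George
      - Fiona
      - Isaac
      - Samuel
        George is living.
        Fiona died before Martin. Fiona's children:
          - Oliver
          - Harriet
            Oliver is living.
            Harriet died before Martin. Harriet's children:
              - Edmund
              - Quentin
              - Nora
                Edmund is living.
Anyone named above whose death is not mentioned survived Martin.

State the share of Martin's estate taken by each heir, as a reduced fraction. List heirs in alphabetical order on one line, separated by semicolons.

Albert 4/63; Edmund 4/189; George 2/21; Isaac 2/21; Judith 1/3; Kenneth 2/21; Nora 4/189; Oliver 4/63; Quentin 4/189; Samuel 2/21; Winifred 2/21

There is no surviving spouse, so the entire estate passes to Martin's descendants per capita at each generation.
At generation 1 (Charles, Judith, Lydia) there are 3 shares of (1)/3 = 1/3 each.
Living: Judith — each takes 1/3.
Deceased: Charles and Lydia. Their combined 2/3 is pooled and carried to generation 2.
At generation 2 (Kenneth, Tessa, Winifred, George, Fiona, Isaac, Samuel) there are 7 shares of (2/3)/7 = 2/21 each.
Living: Kenneth, Winifred, George, Isaac, and Samuel — each takes 2/21.
Deceased: Tessa and Fiona. Their combined 4/21 is pooled and carried to generation 3.
At generation 3 (Albert, Oliver, Harriet) there are 3 shares of (4/21)/3 = 4/63 each.
Living: Albert and Oliver — each takes 4/63.
Deceased: Harriet. That 4/63 share is carried to generation 4.
At generation 4 (Edmund, Quentin, Nora) there are 3 shares of (4/63)/3 = 4/189 each.
Living: Edmund, Quentin, and Nora — each takes 4/189.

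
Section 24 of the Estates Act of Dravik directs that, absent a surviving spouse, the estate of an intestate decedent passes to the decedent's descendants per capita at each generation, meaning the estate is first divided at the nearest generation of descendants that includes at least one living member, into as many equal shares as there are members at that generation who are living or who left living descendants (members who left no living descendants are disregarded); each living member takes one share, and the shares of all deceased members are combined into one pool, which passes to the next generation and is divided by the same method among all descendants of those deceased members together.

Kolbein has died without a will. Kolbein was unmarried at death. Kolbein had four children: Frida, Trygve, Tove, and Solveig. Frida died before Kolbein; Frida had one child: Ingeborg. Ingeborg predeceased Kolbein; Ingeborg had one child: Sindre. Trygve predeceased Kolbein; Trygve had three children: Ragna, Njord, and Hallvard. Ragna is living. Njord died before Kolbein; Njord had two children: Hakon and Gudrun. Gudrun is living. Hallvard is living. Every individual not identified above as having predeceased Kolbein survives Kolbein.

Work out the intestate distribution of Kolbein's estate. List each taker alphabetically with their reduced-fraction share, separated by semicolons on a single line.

There is no surviving spouse, so the entire estate passes to Kolbein's descendants per capita at each generation.
At generation 1 (Frida, Trygve, Tove, Solveig) there are 4 shares of (1)/4 = 1/4 each.
Living: Tove and Solveig — each takes 1/4.
Deceased: Frida and Trygve. Their combined 1/2 is pooled and carried to generation 2.
At generation 2 (Ingeborg, Ragna, Njord, Hallvard) there are 4 shares of (1/2)/4 = 1/8 each.
Living: Ragna and Hallvard — each takes 1/8.
Deceased: Ingeborg and Njord. Their combined 1/4 is pooled and carried to generation 3.
At generation 3 (Sindre, Hakon, Gudrun) there are 3 shares of (1/4)/3 = 1/12 each.
Living: Sindre, Hakon, and Gudrun — each takes 1/12.

Gudrun 1/12; Hakon 1/12; Hallvard 1/8; Ragna 1/8; Sindre 1/12; Solveig 1/4; Tove 1/4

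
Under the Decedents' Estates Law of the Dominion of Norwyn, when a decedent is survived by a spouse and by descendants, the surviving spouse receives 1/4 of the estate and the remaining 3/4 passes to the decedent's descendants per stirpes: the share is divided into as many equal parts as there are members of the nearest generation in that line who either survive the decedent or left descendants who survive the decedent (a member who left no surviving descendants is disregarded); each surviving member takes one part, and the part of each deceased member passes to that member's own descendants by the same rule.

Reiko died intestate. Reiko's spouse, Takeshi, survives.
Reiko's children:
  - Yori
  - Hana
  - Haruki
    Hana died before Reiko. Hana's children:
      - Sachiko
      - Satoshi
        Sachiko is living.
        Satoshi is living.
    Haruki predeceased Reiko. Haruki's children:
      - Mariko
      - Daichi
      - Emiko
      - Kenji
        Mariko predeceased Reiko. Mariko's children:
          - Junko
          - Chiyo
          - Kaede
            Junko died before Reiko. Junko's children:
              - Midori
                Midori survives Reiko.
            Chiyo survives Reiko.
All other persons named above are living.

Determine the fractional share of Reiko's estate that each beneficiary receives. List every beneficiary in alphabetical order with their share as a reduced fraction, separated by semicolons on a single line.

Chiyo 1/48; Daichi 1/16; Emiko 1/16; Kaede 1/48; Kenji 1/16; Midori 1/48; Sachiko 1/8; Satoshi 1/8; Takeshi 1/4; Yori 1/4

Takeshi, as surviving spouse, takes 1/4.
The remaining 3/4 passes to Reiko's descendants per stirpes.
The 3/4 is divided into 3 equal shares of 1/4 among Yori, Hana, Haruki.
Yori is living and takes 1/4.
Hana predeceased; the 1/4 allotted to Hana's branch passes to Hana's issue by representation.
The 1/4 is divided into 2 equal shares of 1/8 among Sachiko, Satoshi.
Sachiko is living and takes 1/8.
Satoshi is living and takes 1/8.
Haruki predeceased; the 1/4 allotted to Haruki's branch passes to Haruki's issue by representation.
The 1/4 is divided into 4 equal shares of 1/16 among Mariko, Daichi, Emiko, Kenji.
Mariko predeceased; the 1/16 allotted to Mariko's branch passes to Mariko's issue by representation.
The 1/16 is divided into 3 equal shares of 1/48 among Junko, Chiyo, Kaede.
Junko predeceased; the 1/48 allotted to Junko's branch passes to Junko's issue by representation.
Midori is the sole taker at this level and receives the full 1/48.
Chiyo is living and takes 1/48.
Kaede is living and takes 1/48.
Daichi is living and takes 1/16.
Emiko is living and takes 1/16.
Kenji is living and takes 1/16.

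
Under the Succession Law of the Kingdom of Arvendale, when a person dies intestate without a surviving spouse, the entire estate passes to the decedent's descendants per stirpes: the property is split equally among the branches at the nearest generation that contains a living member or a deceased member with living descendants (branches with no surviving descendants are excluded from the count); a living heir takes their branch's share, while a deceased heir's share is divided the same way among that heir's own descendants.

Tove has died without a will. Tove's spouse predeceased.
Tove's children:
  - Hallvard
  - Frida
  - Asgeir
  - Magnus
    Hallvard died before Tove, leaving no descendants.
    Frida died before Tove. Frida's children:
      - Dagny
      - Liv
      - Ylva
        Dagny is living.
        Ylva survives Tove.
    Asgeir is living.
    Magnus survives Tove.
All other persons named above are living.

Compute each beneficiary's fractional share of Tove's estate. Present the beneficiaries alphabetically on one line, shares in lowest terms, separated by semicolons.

There is no surviving spouse, so the entire estate passes to Tove's descendants per stirpes.
Hallvard left no surviving issue, so that branch lapses and is disregarded.
The estate is divided into 3 equal shares of 1/3 among Frida, Asgeir, Magnus.
Frida predeceased; the 1/3 allotted to Frida's branch passes to Frida's issue by representation.
The 1/3 is divided into 3 equal shares of 1/9 among Dagny, Liv, Ylva.
Dagny is living and takes 1/9.
Liv is living and takes 1/9.
Ylva is living and takes 1/9.
Asgeir is living and takes 1/3.
Magnus is living and takes 1/3.

Asgeir 1/3; Dagny 1/9; Liv 1/9; Magnus 1/3; Ylva 1/9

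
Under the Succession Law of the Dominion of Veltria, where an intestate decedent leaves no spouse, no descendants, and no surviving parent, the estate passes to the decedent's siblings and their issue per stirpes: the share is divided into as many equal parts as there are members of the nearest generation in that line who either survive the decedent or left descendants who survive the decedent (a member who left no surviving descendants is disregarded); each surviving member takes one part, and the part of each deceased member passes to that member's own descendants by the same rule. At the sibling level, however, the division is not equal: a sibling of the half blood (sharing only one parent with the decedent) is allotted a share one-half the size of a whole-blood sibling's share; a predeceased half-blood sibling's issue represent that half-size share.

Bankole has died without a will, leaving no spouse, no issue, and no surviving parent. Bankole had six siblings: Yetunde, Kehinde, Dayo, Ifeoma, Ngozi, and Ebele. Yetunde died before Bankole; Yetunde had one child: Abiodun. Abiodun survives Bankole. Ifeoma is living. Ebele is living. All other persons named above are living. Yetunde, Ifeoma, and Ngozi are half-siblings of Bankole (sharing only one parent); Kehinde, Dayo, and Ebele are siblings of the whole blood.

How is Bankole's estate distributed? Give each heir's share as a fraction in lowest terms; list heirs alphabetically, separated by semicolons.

Abiodun 1/9; Dayo 2/9; Ebele 2/9; Ifeoma 1/9; Kehinde 2/9; Ngozi 1/9

No spouse, descendants, or parent survives, so the estate passes to Bankole's siblings per stirpes.
Half-blood siblings count for one-half the weight of whole-blood siblings at the initial division.
Dividing 1 in proportion to weights (total weight 9/2): Yetunde (weight 1/2) → 1/9; Kehinde (weight 1) → 2/9; Dayo (weight 1) → 2/9; Ifeoma (weight 1/2) → 1/9; Ngozi (weight 1/2) → 1/9; Ebele (weight 1) → 2/9.
Yetunde predeceased; the 1/9 allotted to Yetunde's branch passes to Yetunde's issue by representation.
Abiodun is the sole taker at this level and receives the full 1/9.
Kehinde is living and takes 2/9.
Dayo is living and takes 2/9.
Ifeoma is living and takes 1/9.
Ngozi is living and takes 1/9.
Ebele is living and takes 2/9.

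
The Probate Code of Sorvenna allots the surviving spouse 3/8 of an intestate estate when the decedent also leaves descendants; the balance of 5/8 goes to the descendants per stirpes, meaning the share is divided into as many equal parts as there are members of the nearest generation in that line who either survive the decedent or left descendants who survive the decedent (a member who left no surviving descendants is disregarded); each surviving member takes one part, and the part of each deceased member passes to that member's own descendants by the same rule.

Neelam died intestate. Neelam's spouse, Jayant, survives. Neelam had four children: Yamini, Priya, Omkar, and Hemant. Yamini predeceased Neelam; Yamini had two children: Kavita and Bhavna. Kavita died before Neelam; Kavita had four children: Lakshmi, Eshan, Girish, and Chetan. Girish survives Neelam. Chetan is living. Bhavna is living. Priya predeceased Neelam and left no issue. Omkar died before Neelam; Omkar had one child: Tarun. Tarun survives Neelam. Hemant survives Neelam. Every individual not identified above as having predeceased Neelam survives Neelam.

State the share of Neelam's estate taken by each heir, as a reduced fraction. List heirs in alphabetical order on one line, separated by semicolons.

Jayant, as surviving spouse, takes 3/8.
The remaining 5/8 passes to Neelam's descendants per stirpes.
Priya left no surviving issue, so that branch lapses and is disregarded.
The 5/8 is divided into 3 equal shares of 5/24 among Yamini, Omkar, Hemant.
Yamini predeceased; the 5/24 allotted to Yamini's branch passes to Yamini's issue by representation.
The 5/24 is divided into 2 equal shares of 5/48 among Kavita, Bhavna.
Kavita predeceased; the 5/48 allotted to Kavita's branch passes to Kavita's issue by representation.
The 5/48 is divided into 4 equal shares of 5/192 among Lakshmi, Eshan, Girish, Chetan.
Lakshmi is living and takes 5/192.
Eshan is living and takes 5/192.
Girish is living and takes 5/192.
Chetan is living and takes 5/192.
Bhavna is living and takes 5/48.
Omkar predeceased; the 5/24 allotted to Omkar's branch passes to Omkar's issue by representation.
Tarun is the sole taker at this level and receives the full 5/24.
Hemant is living and takes 5/24.

Bhavna 5/48; Chetan 5/192; Eshan 5/192; Girish 5/192; Hemant 5/24; Jayant 3/8; Lakshmi 5/192; Tarun 5/24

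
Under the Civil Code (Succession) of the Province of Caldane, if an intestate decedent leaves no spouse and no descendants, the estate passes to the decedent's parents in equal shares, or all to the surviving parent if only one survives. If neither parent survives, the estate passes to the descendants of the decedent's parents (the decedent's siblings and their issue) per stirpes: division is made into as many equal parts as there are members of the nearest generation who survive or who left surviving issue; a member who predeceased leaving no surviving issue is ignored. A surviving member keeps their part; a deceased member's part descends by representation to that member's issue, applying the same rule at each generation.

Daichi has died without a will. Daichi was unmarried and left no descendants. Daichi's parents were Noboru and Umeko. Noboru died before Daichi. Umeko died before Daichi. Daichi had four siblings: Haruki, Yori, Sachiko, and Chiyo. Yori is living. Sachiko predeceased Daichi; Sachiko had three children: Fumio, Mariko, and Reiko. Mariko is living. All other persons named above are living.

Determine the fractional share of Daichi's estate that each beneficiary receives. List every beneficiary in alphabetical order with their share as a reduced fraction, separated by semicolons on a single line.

Neither parent survives and there are no descendants, so the estate passes to Daichi's siblings and their issue per stirpes.
The estate is divided into 4 equal shares of 1/4 among Haruki, Yori, Sachiko, Chiyo.
Haruki is living and takes 1/4.
Yori is living and takes 1/4.
Sachiko predeceased; the 1/4 allotted to Sachiko's branch passes to Sachiko's issue by representation.
The 1/4 is divided into 3 equal shares of 1/12 among Fumio, Mariko, Reiko.
Fumio is living and takes 1/12.
Mariko is living and takes 1/12.
Reiko is living and takes 1/12.
Chiyo is living and takes 1/4.

Chiyo 1/4; Fumio 1/12; Haruki 1/4; Mariko 1/12; Reiko 1/12; Yori 1/4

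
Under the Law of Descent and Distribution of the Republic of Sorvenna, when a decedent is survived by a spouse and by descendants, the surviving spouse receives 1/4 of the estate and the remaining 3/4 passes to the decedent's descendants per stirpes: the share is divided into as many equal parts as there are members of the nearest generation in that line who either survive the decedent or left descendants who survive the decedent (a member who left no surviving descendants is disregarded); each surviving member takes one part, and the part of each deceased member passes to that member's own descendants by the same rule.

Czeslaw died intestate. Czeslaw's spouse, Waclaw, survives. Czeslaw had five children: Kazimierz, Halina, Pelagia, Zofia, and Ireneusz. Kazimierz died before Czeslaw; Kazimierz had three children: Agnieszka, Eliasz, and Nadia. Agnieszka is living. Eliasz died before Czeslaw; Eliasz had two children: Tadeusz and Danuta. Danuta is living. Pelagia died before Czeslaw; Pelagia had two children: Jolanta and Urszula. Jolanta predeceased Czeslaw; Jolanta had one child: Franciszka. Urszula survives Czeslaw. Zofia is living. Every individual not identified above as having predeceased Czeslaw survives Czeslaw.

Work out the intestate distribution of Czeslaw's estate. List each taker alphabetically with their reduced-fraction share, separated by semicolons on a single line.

Waclaw, as surviving spouse, takes 1/4.
The remaining 3/4 passes to Czeslaw's descendants per stirpes.
The 3/4 is divided into 5 equal shares of 3/20 among Kazimierz, Halina, Pelagia, Zofia, Ireneusz.
Kazimierz predeceased; the 3/20 allotted to Kazimierz's branch passes to Kazimierz's issue by representation.
The 3/20 is divided into 3 equal shares of 1/20 among Agnieszka, Eliasz, Nadia.
Agnieszka is living and takes 1/20.
Eliasz predeceased; the 1/20 allotted to Eliasz's branch passes to Eliasz's issue by representation.
The 1/20 is divided into 2 equal shares of 1/40 among Tadeusz, Danuta.
Tadeusz is living and takes 1/40.
Danuta is living and takes 1/40.
Nadia is living and takes 1/20.
Halina is living and takes 3/20.
Pelagia predeceased; the 3/20 allotted to Pelagia's branch passes to Pelagia's issue by representation.
The 3/20 is divided into 2 equal shares of 3/40 among Jolanta, Urszula.
Jolanta predeceased; the 3/40 allotted to Jolanta's branch passes to Jolanta's issue by representation.
Franciszka is the sole taker at this level and receives the full 3/40.
Urszula is living and takes 3/40.
Zofia is living and takes 3/20.
Ireneusz is living and takes 3/20.

Agnieszka 1/20; Danuta 1/40; Franciszka 3/40; Halina 3/20; Ireneusz 3/20; Nadia 1/20; Tadeusz 1/40; Urszula 3/40; Waclaw 1/4; Zofia 3/20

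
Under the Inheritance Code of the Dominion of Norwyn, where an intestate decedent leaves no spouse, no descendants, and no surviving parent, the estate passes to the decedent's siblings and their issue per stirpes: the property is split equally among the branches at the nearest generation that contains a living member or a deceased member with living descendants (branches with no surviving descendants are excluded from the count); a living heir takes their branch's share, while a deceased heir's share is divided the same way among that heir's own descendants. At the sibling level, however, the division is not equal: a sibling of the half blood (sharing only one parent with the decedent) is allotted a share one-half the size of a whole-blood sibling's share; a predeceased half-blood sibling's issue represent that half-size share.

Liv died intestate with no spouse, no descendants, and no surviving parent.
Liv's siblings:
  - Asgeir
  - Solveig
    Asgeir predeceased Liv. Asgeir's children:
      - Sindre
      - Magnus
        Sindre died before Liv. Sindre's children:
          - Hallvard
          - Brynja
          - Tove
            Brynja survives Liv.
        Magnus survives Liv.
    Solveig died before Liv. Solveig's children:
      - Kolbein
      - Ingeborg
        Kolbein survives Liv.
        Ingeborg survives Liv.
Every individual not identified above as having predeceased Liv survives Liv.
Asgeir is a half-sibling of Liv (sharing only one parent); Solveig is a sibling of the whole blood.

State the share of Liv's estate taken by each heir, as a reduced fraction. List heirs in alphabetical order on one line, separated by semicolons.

No spouse, descendants, or parent survives, so the estate passes to Liv's siblings per stirpes.
Half-blood siblings count for one-half the weight of whole-blood siblings at the initial division.
Dividing 1 in proportion to weights (total weight 3/2): Asgeir (weight 1/2) → 1/3; Solveig (weight 1) → 2/3.
Asgeir predeceased; the 1/3 allotted to Asgeir's branch passes to Asgeir's issue by representation.
The 1/3 is divided into 2 equal shares of 1/6 among Sindre, Magnus.
Sindre predeceased; the 1/6 allotted to Sindre's branch passes to Sindre's issue by representation.
The 1/6 is divided into 3 equal shares of 1/18 among Hallvard, Brynja, Tove.
Hallvard is living and takes 1/18.
Brynja is living and takes 1/18.
Tove is living and takes 1/18.
Magnus is living and takes 1/6.
Solveig predeceased; the 2/3 allotted to Solveig's branch passes to Solveig's issue by representation.
The 2/3 is divided into 2 equal shares of 1/3 among Kolbein, Ingeborg.
Kolbein is living and takes 1/3.
Ingeborg is living and takes 1/3.

Brynja 1/18; Hallvard 1/18; Ingeborg 1/3; Kolbein 1/3; Magnus 1/6; Tove 1/18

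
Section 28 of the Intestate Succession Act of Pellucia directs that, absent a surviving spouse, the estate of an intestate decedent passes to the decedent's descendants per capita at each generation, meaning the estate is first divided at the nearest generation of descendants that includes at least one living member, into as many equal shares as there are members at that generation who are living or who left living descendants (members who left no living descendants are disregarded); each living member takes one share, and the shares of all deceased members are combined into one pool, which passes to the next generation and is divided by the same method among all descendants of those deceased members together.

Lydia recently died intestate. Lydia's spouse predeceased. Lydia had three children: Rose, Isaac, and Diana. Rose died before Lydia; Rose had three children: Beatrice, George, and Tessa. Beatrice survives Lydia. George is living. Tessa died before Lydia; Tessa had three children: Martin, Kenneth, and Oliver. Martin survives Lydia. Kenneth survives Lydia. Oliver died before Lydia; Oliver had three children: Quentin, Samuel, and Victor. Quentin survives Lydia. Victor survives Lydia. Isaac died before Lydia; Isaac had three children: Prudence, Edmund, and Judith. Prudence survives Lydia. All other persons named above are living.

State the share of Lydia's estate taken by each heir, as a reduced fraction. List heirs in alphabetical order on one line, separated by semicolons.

There is no surviving spouse, so the entire estate passes to Lydia's descendants per capita at each generation.
At generation 1 (Rose, Isaac, Diana) there are 3 shares of (1)/3 = 1/3 each.
Living: Diana — each takes 1/3.
Deceased: Rose and Isaac. Their combined 2/3 is pooled and carried to generation 2.
At generation 2 (Beatrice, George, Tessa, Prudence, Edmund, Judith) there are 6 shares of (2/3)/6 = 1/9 each.
Living: Beatrice, George, Prudence, Edmund, and Judith — each takes 1/9.
Deceased: Tessa. That 1/9 share is carried to generation 3.
At generation 3 (Martin, Kenneth, Oliver) there are 3 shares of (1/9)/3 = 1/27 each.
Living: Martin and Kenneth — each takes 1/27.
Deceased: Oliver. That 1/27 share is carried to generation 4.
At generation 4 (Quentin, Samuel, Victor) there are 3 shares of (1/27)/3 = 1/81 each.
Living: Quentin, Samuel, and Victor — each takes 1/81.

Beatrice 1/9; Diana 1/3; Edmund 1/9; George 1/9; Judith 1/9; Kenneth 1/27; Martin 1/27; Prudence 1/9; Quentin 1/81; Samuel 1/81; Victor 1/81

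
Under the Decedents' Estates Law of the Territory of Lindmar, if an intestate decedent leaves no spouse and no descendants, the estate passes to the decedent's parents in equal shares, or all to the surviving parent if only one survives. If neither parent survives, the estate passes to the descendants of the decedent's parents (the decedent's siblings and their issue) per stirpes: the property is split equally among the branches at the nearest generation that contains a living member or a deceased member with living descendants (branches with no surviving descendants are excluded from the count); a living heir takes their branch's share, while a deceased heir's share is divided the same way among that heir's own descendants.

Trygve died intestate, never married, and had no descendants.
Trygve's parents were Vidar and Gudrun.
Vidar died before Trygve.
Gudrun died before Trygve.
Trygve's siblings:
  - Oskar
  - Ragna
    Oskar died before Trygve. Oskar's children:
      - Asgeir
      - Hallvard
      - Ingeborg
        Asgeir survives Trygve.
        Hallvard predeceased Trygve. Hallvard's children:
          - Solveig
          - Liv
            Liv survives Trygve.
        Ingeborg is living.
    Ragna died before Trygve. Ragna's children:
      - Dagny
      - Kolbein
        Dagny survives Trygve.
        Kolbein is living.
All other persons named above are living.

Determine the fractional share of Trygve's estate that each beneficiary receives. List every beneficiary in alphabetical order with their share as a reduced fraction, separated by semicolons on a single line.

Asgeir 1/6; Dagny 1/4; Ingeborg 1/6; Kolbein 1/4; Liv 1/12; Solveig 1/12

Neither parent survives and there are no descendants, so the estate passes to Trygve's siblings and their issue per stirpes.
The estate is divided into 2 equal shares of 1/2 among Oskar, Ragna.
Oskar predeceased; the 1/2 allotted to Oskar's branch passes to Oskar's issue by representation.
The 1/2 is divided into 3 equal shares of 1/6 among Asgeir, Hallvard, Ingeborg.
Asgeir is living and takes 1/6.
Hallvard predeceased; the 1/6 allotted to Hallvard's branch passes to Hallvard's issue by representation.
The 1/6 is divided into 2 equal shares of 1/12 among Solveig, Liv.
Solveig is living and takes 1/12.
Liv is living and takes 1/12.
Ingeborg is living and takes 1/6.
Ragna predeceased; the 1/2 allotted to Ragna's branch passes to Ragna's issue by representation.
The 1/2 is divided into 2 equal shares of 1/4 among Dagny, Kolbein.
Dagny is living and takes 1/4.
Kolbein is living and takes 1/4.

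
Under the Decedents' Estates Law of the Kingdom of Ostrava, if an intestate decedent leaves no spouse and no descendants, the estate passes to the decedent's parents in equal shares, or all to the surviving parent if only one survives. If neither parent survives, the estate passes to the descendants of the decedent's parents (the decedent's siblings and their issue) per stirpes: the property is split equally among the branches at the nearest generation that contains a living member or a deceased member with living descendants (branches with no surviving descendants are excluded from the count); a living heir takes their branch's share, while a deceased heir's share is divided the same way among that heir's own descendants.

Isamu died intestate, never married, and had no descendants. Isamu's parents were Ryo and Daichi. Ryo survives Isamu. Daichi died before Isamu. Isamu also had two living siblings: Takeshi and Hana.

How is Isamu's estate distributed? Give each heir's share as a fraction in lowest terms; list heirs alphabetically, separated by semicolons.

Only one parent, Ryo, survives, so Ryo takes the entire estate. The siblings take nothing because a surviving parent has priority.

Ryo 1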